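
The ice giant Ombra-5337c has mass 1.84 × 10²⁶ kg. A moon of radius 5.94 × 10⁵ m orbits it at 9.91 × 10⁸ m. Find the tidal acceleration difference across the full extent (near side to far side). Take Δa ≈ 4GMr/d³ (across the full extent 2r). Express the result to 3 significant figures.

3.00 × 10⁻⁵ m/s²

Near-to-far spans 2r, so the tidal difference is twice the near-to-center value: 4GMr/d³.
a_tidal = 4GMr/d³
        = 4 × (6.674 × 10⁻¹¹) × (1.84 × 10²⁶) × (5.94 × 10⁵) / (9.91 × 10⁸)³
        = 3.00 × 10⁻⁵ m/s²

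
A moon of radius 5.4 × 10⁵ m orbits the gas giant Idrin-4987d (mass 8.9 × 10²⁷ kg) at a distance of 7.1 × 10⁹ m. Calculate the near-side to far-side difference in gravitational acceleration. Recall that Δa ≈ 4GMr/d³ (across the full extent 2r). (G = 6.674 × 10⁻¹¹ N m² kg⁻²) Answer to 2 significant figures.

3.6 × 10⁻⁶ m/s²

a_tidal = 4GMr/d³
        = 4 × (6.674 × 10⁻¹¹) × (8.9 × 10²⁷) × (5.4 × 10⁵) / (7.1 × 10⁹)³
        = 3.6 × 10⁻⁶ m/s²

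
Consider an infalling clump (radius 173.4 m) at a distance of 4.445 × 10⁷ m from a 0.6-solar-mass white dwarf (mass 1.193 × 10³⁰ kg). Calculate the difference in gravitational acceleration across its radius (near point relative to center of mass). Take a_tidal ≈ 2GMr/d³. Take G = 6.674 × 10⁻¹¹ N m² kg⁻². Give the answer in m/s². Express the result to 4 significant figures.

3.144 × 10⁻¹ m/s²

a_tidal = 2GMr/d³
        = 2 × (6.674 × 10⁻¹¹) × (1.193 × 10³⁰) × (173.4) / (4.445 × 10⁷)³
        = 3.144 × 10⁻¹ m/s²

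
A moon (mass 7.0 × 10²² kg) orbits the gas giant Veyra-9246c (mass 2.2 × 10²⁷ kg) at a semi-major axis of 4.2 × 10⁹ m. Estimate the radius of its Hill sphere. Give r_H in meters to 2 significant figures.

r_H ≈ a (m/3M)^(1/3)
    = (4.2 × 10⁹) × (7.0 × 10²² / (3 × 2.2 × 10²⁷))^(1/3)
    = 9.2 × 10⁷ m

9.2 × 10⁷ m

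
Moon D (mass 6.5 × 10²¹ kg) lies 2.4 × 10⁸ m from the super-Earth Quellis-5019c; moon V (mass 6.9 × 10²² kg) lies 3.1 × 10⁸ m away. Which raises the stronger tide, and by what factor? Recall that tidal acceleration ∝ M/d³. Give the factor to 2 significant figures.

Moon V, by a factor of ≈ 4.9

Tidal acceleration ∝ M/d³, so compare M/d³ for each.
Moon D: (6.5 × 10²¹) / (2.4 × 10⁸)³ = 4.702 × 10⁻⁴
Moon V: (6.9 × 10²²) / (3.1 × 10⁸)³ = 2.316 × 10⁻³
Ratio (larger/smaller) = 4.9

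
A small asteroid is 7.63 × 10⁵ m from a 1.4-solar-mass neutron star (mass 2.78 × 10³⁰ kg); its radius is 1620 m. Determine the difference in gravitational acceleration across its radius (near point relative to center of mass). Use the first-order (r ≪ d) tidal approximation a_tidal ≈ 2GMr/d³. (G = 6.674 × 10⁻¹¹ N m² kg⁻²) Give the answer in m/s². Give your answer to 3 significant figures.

Δg = 2GMr/d³
   = 2 × (6.674 × 10⁻¹¹) × (2.78 × 10³⁰) × (1620) / (7.63 × 10⁵)³
   = 1.35 × 10⁶ m/s²

1.35 × 10⁶ m/s²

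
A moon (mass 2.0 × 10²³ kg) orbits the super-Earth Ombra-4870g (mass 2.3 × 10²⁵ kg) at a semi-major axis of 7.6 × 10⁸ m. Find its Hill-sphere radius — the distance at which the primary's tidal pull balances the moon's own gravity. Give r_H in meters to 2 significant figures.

r_H ≈ a (m/3M)^(1/3)
    = (7.6 × 10⁸) × (2.0 × 10²³ / (3 × 2.3 × 10²⁵))^(1/3)
    = 1.1 × 10⁸ m

1.1 × 10⁸ m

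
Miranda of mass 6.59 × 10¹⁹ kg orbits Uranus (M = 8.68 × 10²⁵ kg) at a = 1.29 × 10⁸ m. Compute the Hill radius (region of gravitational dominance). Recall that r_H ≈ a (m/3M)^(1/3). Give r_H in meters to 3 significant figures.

8.16 × 10⁵ m

r_H ≈ a (m/3M)^(1/3)
    = (1.29 × 10⁸) × (6.59 × 10¹⁹ / (3 × 8.68 × 10²⁵))^(1/3)
    = 8.16 × 10⁵ m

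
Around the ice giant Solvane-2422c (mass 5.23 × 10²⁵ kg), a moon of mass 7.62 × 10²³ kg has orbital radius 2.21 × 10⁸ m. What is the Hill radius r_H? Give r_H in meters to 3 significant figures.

r_H ≈ a (m/3M)^(1/3)
    = (2.21 × 10⁸) × (7.62 × 10²³ / (3 × 5.23 × 10²⁵))^(1/3)
    = 3.74 × 10⁷ m

3.74 × 10⁷ m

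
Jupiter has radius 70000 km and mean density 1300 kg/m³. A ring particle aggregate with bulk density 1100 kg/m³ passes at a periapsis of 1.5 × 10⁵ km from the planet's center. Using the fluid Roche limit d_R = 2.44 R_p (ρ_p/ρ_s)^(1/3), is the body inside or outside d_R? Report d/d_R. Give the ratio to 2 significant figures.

inside; d/d_R ≈ 0.83

d_R = 2.44 × (70000 km) × (1300/1100)^(1/3) = 1.806 × 10⁵ km
d/d_R = (1.5 × 10⁵) / (1.806 × 10⁵) = 0.83
Since d/d_R < 1, the body is inside the Roche limit.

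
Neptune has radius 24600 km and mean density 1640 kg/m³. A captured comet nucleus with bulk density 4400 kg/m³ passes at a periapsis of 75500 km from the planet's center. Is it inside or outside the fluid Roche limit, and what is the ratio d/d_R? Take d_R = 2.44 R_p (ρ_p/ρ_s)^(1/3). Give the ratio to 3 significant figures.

outside; d/d_R ≈ 1.75

d_R = 2.44 × (24600 km) × (1640/4400)^(1/3) = 43200 km
d/d_R = (75500) / (43200) = 1.75
Since d/d_R > 1, the body is outside the Roche limit.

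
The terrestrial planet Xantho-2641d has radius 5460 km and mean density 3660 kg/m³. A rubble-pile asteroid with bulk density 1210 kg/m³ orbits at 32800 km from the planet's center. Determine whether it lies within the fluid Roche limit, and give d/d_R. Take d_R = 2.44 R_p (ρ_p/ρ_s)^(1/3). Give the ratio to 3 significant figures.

outside; d/d_R ≈ 1.70

d_R = 2.44 × (5460 km) × (3660/1210)^(1/3) = 19270 km
d/d_R = (32800) / (19270) = 1.70
Since d/d_R > 1, the body is outside the Roche limit.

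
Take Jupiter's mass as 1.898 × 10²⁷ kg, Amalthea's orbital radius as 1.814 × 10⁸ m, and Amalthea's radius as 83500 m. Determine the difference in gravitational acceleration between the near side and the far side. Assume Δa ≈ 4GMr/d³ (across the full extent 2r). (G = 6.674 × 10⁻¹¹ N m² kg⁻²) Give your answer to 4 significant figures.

a_tidal = 4GMr/d³
        = 4 × (6.674 × 10⁻¹¹) × (1.898 × 10²⁷) × (83500) / (1.814 × 10⁸)³
        = 7.088 × 10⁻³ m/s²

7.088 × 10⁻³ m/s²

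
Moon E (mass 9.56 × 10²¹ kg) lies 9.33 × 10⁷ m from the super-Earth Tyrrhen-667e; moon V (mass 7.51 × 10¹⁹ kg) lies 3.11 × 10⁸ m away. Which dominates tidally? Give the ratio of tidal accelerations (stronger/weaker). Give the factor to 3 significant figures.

Moon E, by a factor of ≈ 4710

Tidal acceleration ∝ M/d³, so compare M/d³ for each.
Moon E: (9.56 × 10²¹) / (9.33 × 10⁷)³ = 1.177 × 10⁻²
Moon V: (7.51 × 10¹⁹) / (3.11 × 10⁸)³ = 2.497 × 10⁻⁶
Ratio (larger/smaller) = 4710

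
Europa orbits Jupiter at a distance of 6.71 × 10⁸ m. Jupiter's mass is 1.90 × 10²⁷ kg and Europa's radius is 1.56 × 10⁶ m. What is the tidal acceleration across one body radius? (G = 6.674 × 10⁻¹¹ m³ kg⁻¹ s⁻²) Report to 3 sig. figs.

a_tidal = 2GMr/d³
        = 2 × (6.674 × 10⁻¹¹) × (1.90 × 10²⁷) × (1.56 × 10⁶) / (6.71 × 10⁸)³
        = 1.31 × 10⁻³ m/s²

1.31 × 10⁻³ m/s²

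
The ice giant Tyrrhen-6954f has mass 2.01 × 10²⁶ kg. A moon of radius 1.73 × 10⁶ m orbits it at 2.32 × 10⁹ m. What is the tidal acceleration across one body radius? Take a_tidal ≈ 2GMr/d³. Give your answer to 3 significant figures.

3.72 × 10⁻⁶ m/s²

a_tidal = 2GMr/d³
        = 2 × (6.674 × 10⁻¹¹) × (2.01 × 10²⁶) × (1.73 × 10⁶) / (2.32 × 10⁹)³
        = 3.72 × 10⁻⁶ m/s²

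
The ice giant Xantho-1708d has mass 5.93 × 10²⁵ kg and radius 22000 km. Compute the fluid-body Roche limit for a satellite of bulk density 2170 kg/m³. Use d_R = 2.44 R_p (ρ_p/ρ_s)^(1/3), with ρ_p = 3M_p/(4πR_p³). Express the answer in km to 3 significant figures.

45600 km

ρ_p = 3M_p/(4πR_p³) = 3 × (5.93 × 10²⁵) / (4π × (2.20 × 10⁷ m)³) = 1330 kg/m³
d_R = 2.44 × 22000 km × (1330/2170)^(1/3)
    = 45600 km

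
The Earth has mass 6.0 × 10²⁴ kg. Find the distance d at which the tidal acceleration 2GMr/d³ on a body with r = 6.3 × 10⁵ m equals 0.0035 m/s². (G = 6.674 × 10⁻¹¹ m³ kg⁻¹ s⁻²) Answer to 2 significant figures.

2GMr/d³ = a_tidal  ⇒  d = (2GMr / a_tidal)^(1/3)
d = (2 × 6.674×10⁻¹¹ × (6.0 × 10²⁴) × (6.3 × 10⁵) / (0.0035))^(1/3)
  = 5.2 × 10⁷ m

5.2 × 10⁷ m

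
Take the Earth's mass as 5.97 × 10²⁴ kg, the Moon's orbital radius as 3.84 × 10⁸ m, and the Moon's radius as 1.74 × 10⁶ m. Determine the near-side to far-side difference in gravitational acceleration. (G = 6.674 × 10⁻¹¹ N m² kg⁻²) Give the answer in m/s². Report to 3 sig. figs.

4.90 × 10⁻⁵ m/s²

Near-to-far spans 2r, so the tidal difference is twice the near-to-center value: 4GMr/d³.
a_tidal = 4GMr/d³
        = 4 × (6.674 × 10⁻¹¹) × (5.97 × 10²⁴) × (1.74 × 10⁶) / (3.84 × 10⁸)³
        = 4.90 × 10⁻⁵ m/s²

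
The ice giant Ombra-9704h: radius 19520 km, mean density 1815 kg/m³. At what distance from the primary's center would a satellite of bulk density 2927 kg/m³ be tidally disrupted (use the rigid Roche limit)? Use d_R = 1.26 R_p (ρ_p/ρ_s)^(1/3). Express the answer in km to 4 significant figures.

d_R = 1.26 × 19520 km × (1815/2927)^(1/3)
    = 20970 km

20970 km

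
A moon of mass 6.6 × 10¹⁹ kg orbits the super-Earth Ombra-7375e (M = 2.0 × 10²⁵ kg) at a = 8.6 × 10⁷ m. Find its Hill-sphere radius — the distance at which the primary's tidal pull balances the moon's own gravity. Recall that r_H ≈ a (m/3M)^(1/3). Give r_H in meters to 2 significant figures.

8.9 × 10⁵ m

r_H ≈ a (m/3M)^(1/3)
    = (8.6 × 10⁷) × (6.6 × 10¹⁹ / (3 × 2.0 × 10²⁵))^(1/3)
    = 8.9 × 10⁵ m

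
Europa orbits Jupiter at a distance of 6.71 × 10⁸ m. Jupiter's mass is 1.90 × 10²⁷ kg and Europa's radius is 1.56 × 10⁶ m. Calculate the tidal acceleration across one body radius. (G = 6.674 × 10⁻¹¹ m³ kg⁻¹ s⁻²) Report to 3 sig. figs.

1.31 × 10⁻³ m/s²

a_tidal = 2GMr/d³
        = 2 × (6.674 × 10⁻¹¹) × (1.90 × 10²⁷) × (1.56 × 10⁶) / (6.71 × 10⁸)³
        = 1.31 × 10⁻³ m/s²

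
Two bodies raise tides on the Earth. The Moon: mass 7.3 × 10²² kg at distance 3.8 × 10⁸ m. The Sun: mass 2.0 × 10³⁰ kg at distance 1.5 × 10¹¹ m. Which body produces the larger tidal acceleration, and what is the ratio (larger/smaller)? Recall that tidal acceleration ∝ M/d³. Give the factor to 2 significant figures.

The Moon, by a factor of ≈ 2.2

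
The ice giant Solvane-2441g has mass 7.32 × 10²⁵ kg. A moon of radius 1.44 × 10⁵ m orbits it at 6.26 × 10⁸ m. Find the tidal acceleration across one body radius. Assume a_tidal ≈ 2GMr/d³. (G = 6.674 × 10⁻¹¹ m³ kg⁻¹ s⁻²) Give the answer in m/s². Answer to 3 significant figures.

a_tidal = 2GMr/d³
        = 2 × (6.674 × 10⁻¹¹) × (7.32 × 10²⁵) × (1.44 × 10⁵) / (6.26 × 10⁸)³
        = 5.74 × 10⁻⁶ m/s²

5.74 × 10⁻⁶ m/s²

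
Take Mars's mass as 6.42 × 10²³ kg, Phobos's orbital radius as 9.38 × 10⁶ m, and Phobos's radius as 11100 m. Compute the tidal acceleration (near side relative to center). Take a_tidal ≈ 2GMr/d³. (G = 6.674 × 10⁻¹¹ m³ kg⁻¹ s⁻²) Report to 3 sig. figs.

1.15 × 10⁻³ m/s²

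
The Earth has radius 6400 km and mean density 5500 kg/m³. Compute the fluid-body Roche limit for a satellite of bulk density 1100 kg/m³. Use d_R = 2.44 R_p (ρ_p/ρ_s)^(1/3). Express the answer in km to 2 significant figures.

27000 km

d_R = 2.44 × 6400 km × (5500/1100)^(1/3)
    = 27000 km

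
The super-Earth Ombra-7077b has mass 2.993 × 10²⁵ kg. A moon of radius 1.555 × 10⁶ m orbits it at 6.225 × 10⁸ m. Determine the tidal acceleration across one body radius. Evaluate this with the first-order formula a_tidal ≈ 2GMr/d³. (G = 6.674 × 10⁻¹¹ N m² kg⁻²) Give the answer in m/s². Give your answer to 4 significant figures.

Δa = 2GMr/d³
   = 2 × (6.674 × 10⁻¹¹) × (2.993 × 10²⁵) × (1.555 × 10⁶) / (6.225 × 10⁸)³
   = 2.575 × 10⁻⁵ m/s²

2.575 × 10⁻⁵ m/s²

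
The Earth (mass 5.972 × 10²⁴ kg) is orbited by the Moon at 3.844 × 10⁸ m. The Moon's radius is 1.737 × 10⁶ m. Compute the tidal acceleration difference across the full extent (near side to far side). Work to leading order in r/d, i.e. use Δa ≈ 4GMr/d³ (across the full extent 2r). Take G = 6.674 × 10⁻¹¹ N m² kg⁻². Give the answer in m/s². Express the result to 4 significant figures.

Near-to-far spans 2r, so the tidal difference is twice the near-to-center value: 4GMr/d³.
a_tidal = 4GMr/d³
        = 4 × (6.674 × 10⁻¹¹) × (5.972 × 10²⁴) × (1.737 × 10⁶) / (3.844 × 10⁸)³
        = 4.875 × 10⁻⁵ m/s²

4.875 × 10⁻⁵ m/s²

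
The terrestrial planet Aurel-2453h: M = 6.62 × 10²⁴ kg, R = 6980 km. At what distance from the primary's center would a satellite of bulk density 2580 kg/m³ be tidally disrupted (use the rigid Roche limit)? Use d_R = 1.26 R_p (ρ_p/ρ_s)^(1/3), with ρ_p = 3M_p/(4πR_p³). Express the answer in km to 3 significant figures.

ρ_p = 3M_p/(4πR_p³) = 3 × (6.62 × 10²⁴) / (4π × (6.98 × 10⁶ m)³) = 4650 kg/m³
d_R = 1.26 × 6980 km × (4650/2580)^(1/3)
    = 10700 km

10700 km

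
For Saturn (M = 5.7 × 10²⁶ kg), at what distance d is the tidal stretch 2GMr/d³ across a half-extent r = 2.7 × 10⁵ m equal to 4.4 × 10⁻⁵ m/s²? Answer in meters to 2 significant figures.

7.8 × 10⁸ m

2GMr/d³ = a_tidal  ⇒  d = (2GMr / a_tidal)^(1/3)
d = (2 × 6.674×10⁻¹¹ × (5.7 × 10²⁶) × (2.7 × 10⁵) / (4.4 × 10⁻⁵))^(1/3)
  = 7.8 × 10⁸ m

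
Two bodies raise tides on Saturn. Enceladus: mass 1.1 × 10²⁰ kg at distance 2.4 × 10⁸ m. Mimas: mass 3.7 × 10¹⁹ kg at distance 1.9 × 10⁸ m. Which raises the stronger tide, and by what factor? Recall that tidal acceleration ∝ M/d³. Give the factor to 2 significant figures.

Compare M/d³ for the two perturbers:
Enceladus: (1.1 × 10²⁰) / (2.4 × 10⁸)³ = 7.957 × 10⁻⁶
Mimas: (3.7 × 10¹⁹) / (1.9 × 10⁸)³ = 5.394 × 10⁻⁶
Ratio (larger/smaller) = 1.5

Enceladus, by a factor of ≈ 1.5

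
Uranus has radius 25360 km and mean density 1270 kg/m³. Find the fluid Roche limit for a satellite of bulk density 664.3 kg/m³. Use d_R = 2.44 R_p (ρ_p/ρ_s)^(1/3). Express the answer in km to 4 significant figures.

d_R = 2.44 × 25360 km × (1270/664.3)^(1/3)
    = 76800 km

76800 km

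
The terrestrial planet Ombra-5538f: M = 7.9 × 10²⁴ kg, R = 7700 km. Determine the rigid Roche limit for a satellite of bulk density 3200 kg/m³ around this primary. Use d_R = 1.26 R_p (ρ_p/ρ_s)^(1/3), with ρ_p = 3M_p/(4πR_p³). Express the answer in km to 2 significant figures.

ρ_p = 3M_p/(4πR_p³) = 3 × (7.9 × 10²⁴) / (4π × (7.7 × 10⁶ m)³) = 4100 kg/m³
d_R = 1.26 × 7700 km × (4100/3200)^(1/3)
    = 11000 km

11000 km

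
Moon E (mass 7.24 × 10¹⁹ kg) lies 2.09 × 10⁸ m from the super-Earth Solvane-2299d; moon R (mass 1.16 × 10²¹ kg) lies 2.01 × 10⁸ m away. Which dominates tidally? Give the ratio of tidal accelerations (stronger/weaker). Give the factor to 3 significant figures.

The tide-raising term goes as M/d³ (the gradient of a 1/d² field).
Moon E: (7.24 × 10¹⁹) / (2.09 × 10⁸)³ = 7.930 × 10⁻⁶
Moon R: (1.16 × 10²¹) / (2.01 × 10⁸)³ = 1.428 × 10⁻⁴
Ratio (larger/smaller) = 18.0

Moon R, by a factor of ≈ 18.0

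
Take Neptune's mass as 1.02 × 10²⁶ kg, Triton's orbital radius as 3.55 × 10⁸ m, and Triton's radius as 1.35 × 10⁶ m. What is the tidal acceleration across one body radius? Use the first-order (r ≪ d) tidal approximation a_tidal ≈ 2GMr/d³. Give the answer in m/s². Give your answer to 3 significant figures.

Since r ≪ d, expand the inverse-square field across one radius to get the leading 2GMr/d³ term.
a_tidal = 2GMr/d³
        = 2 × (6.674 × 10⁻¹¹) × (1.02 × 10²⁶) × (1.35 × 10⁶) / (3.55 × 10⁸)³
        = 4.11 × 10⁻⁴ m/s²

4.11 × 10⁻⁴ m/s²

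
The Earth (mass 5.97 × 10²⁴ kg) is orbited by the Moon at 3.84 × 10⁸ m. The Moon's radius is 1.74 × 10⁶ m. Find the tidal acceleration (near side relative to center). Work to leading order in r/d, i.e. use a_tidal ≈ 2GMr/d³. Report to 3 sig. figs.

2.45 × 10⁻⁵ m/s²

The tidal stretch is the gradient of GM/d² times the body's extent r, hence the 1/d³ dependence.
Δg = 2GMr/d³
   = 2 × (6.674 × 10⁻¹¹) × (5.97 × 10²⁴) × (1.74 × 10⁶) / (3.84 × 10⁸)³
   = 2.45 × 10⁻⁵ m/s²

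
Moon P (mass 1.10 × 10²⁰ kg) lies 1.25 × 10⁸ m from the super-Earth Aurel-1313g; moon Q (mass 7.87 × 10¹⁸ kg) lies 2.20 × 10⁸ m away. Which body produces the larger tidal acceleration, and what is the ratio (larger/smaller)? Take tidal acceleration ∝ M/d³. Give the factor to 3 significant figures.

Tidal stretch scales as M/d³; compute that for each body.
Moon P: (1.10 × 10²⁰) / (1.25 × 10⁸)³ = 5.632 × 10⁻⁵
Moon Q: (7.87 × 10¹⁸) / (2.20 × 10⁸)³ = 7.391 × 10⁻⁷
Ratio (larger/smaller) = 76.2

Moon P, by a factor of ≈ 76.2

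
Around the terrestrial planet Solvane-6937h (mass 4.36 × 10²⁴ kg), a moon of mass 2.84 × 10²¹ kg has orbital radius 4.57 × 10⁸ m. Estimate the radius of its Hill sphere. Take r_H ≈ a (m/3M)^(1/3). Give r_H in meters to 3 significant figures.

r_H ≈ a (m/3M)^(1/3)
    = (4.57 × 10⁸) × (2.84 × 10²¹ / (3 × 4.36 × 10²⁴))^(1/3)
    = 2.75 × 10⁷ m

2.75 × 10⁷ m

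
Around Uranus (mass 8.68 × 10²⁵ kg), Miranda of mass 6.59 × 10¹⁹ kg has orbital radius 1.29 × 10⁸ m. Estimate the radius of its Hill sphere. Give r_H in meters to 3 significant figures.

8.16 × 10⁵ m

r_H ≈ a (m/3M)^(1/3)
    = (1.29 × 10⁸) × (6.59 × 10¹⁹ / (3 × 8.68 × 10²⁵))^(1/3)
    = 8.16 × 10⁵ m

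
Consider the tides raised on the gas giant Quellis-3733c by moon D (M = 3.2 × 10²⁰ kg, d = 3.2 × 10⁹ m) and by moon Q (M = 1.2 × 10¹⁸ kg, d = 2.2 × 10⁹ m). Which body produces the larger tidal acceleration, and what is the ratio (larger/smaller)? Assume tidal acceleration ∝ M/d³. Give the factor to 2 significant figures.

Tidal acceleration ∝ M/d³, so compare M/d³ for each.
Moon D: (3.2 × 10²⁰) / (3.2 × 10⁹)³ = 9.766 × 10⁻⁹
Moon Q: (1.2 × 10¹⁸) / (2.2 × 10⁹)³ = 1.127 × 10⁻¹⁰
Ratio (larger/smaller) = 87

Moon D, by a factor of ≈ 87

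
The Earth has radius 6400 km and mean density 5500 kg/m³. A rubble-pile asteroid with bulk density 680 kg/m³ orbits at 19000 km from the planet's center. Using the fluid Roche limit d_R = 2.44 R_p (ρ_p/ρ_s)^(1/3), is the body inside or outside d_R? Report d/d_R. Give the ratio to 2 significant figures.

inside; d/d_R ≈ 0.61

d_R = 2.44 × (6400 km) × (5500/680)^(1/3) = 31350 km
d/d_R = (19000) / (31350) = 0.61
Since d/d_R < 1, the body is inside the Roche limit.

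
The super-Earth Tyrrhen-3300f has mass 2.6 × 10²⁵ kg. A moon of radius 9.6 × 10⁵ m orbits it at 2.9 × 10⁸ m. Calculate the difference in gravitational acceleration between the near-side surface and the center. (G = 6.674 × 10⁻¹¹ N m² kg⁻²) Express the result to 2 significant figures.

1.4 × 10⁻⁴ m/s²

Δg = 2GMr/d³
   = 2 × (6.674 × 10⁻¹¹) × (2.6 × 10²⁵) × (9.6 × 10⁵) / (2.9 × 10⁸)³
   = 1.4 × 10⁻⁴ m/s²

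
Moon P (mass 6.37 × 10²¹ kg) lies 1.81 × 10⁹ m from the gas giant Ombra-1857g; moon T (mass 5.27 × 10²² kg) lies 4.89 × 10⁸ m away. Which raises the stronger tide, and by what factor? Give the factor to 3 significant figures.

The tide-raising term goes as M/d³ (the gradient of a 1/d² field).
Moon P: (6.37 × 10²¹) / (1.81 × 10⁹)³ = 1.074 × 10⁻⁶
Moon T: (5.27 × 10²²) / (4.89 × 10⁸)³ = 4.507 × 10⁻⁴
Ratio (larger/smaller) = 420

Moon T, by a factor of ≈ 420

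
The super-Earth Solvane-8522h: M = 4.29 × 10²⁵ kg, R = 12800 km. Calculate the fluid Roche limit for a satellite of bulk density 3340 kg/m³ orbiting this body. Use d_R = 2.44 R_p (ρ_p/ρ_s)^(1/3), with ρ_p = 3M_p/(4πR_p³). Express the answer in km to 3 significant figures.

35400 km

ρ_p = 3M_p/(4πR_p³) = 3 × (4.29 × 10²⁵) / (4π × (1.28 × 10⁷ m)³) = 4880 kg/m³
d_R = 2.44 × 12800 km × (4880/3340)^(1/3)
    = 35400 km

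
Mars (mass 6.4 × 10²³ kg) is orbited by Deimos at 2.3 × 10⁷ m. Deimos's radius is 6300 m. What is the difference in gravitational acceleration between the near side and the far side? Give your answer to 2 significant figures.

Differencing GM/(d−r)² and GM/(d+r)² to first order in r/d gives 4GMr/d³.
a_tidal = 4GMr/d³
        = 4 × (6.674 × 10⁻¹¹) × (6.4 × 10²³) × (6300) / (2.3 × 10⁷)³
        = 8.8 × 10⁻⁵ m/s²

8.8 × 10⁻⁵ m/s²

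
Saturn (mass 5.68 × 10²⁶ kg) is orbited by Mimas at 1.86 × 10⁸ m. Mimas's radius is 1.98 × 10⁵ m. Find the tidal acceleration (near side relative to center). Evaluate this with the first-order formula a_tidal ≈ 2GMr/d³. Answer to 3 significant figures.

2.33 × 10⁻³ m/s²

Δa = 2GMr/d³
   = 2 × (6.674 × 10⁻¹¹) × (5.68 × 10²⁶) × (1.98 × 10⁵) / (1.86 × 10⁸)³
   = 2.33 × 10⁻³ m/s²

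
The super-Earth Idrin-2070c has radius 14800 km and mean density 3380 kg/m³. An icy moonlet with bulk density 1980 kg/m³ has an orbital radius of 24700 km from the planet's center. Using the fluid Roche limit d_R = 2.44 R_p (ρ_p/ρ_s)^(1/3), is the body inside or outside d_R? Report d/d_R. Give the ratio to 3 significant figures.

inside; d/d_R ≈ 0.572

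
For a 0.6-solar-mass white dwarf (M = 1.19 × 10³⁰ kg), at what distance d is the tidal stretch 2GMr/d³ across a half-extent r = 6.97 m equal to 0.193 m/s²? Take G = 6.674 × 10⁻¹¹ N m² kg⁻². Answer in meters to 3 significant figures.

1.79 × 10⁷ m

2GMr/d³ = a_tidal  ⇒  d = (2GMr / a_tidal)^(1/3)
d = (2 × 6.674×10⁻¹¹ × (1.19 × 10³⁰) × (6.97) / (0.193))^(1/3)
  = 1.79 × 10⁷ m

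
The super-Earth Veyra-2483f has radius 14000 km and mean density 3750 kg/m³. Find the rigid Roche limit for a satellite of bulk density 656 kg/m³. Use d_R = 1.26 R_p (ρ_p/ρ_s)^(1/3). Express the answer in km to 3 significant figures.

d_R = 1.26 × 14000 km × (3750/656)^(1/3)
    = 31500 km

31500 km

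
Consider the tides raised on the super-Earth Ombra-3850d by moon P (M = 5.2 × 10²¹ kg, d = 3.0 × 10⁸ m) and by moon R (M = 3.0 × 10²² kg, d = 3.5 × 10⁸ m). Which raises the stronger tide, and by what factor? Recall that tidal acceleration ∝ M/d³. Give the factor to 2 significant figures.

Compare M/d³ for the two perturbers:
Moon P: (5.2 × 10²¹) / (3.0 × 10⁸)³ = 1.926 × 10⁻⁴
Moon R: (3.0 × 10²²) / (3.5 × 10⁸)³ = 6.997 × 10⁻⁴
Ratio (larger/smaller) = 3.6

Moon R, by a factor of ≈ 3.6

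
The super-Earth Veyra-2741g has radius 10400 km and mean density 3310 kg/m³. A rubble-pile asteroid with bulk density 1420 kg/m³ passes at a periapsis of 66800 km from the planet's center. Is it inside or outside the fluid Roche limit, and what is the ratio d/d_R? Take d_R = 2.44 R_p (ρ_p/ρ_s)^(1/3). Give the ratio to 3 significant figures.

outside; d/d_R ≈ 1.99

d_R = 2.44 × (10400 km) × (3310/1420)^(1/3) = 33650 km
d/d_R = (66800) / (33650) = 1.99
Since d/d_R > 1, the body is outside the Roche limit.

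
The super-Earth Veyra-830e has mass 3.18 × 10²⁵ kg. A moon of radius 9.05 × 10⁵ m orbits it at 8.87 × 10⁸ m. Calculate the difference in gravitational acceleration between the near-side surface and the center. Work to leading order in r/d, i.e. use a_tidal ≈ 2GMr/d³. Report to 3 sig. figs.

5.50 × 10⁻⁶ m/s²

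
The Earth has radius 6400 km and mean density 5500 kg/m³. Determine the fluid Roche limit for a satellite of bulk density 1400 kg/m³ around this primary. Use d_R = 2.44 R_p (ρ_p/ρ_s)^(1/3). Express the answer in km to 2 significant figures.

25000 km

d_R = 2.44 × 6400 km × (5500/1400)^(1/3)
    = 25000 km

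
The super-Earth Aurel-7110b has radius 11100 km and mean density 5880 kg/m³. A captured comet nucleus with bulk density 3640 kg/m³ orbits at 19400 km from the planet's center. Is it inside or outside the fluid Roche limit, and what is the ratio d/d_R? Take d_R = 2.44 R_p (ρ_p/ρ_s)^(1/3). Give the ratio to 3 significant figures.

inside; d/d_R ≈ 0.610

d_R = 2.44 × (11100 km) × (5880/3640)^(1/3) = 31780 km
d/d_R = (19400) / (31780) = 0.610
Since d/d_R < 1, the body is inside the Roche limit.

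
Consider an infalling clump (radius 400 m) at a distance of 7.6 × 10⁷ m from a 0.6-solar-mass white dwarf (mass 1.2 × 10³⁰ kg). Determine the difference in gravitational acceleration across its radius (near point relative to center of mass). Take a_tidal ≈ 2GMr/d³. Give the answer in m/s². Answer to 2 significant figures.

The tidal stretch is the gradient of GM/d² times the body's extent r, hence the 1/d³ dependence.
Δg = 2GMr/d³
   = 2 × (6.674 × 10⁻¹¹) × (1.2 × 10³⁰) × (400) / (7.6 × 10⁷)³
   = 1.5 × 10⁻¹ m/s²

1.5 × 10⁻¹ m/s²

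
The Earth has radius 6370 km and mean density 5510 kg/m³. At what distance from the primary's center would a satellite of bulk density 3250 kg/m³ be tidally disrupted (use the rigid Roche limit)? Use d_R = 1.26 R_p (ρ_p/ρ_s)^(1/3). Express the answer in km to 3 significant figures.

9570 km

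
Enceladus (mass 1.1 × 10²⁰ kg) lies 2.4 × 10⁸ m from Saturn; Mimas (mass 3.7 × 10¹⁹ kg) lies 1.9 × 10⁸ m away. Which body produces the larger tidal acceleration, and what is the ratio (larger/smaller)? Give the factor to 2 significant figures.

Enceladus, by a factor of ≈ 1.5

The tide-raising term goes as M/d³ (the gradient of a 1/d² field).
Enceladus: (1.1 × 10²⁰) / (2.4 × 10⁸)³ = 7.957 × 10⁻⁶
Mimas: (3.7 × 10¹⁹) / (1.9 × 10⁸)³ = 5.394 × 10⁻⁶
Ratio (larger/smaller) = 1.5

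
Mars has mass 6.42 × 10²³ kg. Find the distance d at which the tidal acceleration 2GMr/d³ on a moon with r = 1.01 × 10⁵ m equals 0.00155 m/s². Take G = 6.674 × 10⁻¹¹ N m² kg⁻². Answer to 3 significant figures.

2GMr/d³ = a_tidal  ⇒  d = (2GMr / a_tidal)^(1/3)
d = (2 × 6.674×10⁻¹¹ × (6.42 × 10²³) × (1.01 × 10⁵) / (0.00155))^(1/3)
  = 1.77 × 10⁷ m

1.77 × 10⁷ m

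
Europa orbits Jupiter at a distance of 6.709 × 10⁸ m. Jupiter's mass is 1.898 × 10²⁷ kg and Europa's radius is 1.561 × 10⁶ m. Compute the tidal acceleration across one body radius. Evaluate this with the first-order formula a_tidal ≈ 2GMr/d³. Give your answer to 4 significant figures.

1.310 × 10⁻³ m/s²

Δg = 2GMr/d³
   = 2 × (6.674 × 10⁻¹¹) × (1.898 × 10²⁷) × (1.561 × 10⁶) / (6.709 × 10⁸)³
   = 1.310 × 10⁻³ m/s²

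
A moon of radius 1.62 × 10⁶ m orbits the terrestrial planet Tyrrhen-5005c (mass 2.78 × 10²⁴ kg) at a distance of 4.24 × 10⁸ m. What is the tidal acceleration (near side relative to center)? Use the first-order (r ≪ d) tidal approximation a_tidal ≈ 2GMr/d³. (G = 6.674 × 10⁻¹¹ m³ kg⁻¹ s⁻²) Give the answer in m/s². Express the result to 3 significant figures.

7.89 × 10⁻⁶ m/s²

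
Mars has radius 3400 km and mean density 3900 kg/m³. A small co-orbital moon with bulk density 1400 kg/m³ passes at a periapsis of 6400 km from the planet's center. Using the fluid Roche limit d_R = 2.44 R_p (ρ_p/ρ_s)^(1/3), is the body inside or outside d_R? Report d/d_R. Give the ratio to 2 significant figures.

d_R = 2.44 × (3400 km) × (3900/1400)^(1/3) = 11670 km
d/d_R = (6400) / (11670) = 0.55
Since d/d_R < 1, the body is inside the Roche limit.

inside; d/d_R ≈ 0.55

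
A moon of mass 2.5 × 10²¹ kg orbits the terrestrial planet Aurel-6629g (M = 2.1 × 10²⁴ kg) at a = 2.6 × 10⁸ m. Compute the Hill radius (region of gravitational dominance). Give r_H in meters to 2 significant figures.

r_H ≈ a (m/3M)^(1/3)
    = (2.6 × 10⁸) × (2.5 × 10²¹ / (3 × 2.1 × 10²⁴))^(1/3)
    = 1.9 × 10⁷ m

1.9 × 10⁷ m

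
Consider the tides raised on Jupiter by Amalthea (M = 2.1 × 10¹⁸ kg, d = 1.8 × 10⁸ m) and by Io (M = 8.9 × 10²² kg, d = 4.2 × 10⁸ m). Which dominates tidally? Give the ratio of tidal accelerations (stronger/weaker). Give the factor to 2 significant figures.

Tidal acceleration ∝ M/d³, so compare M/d³ for each.
Amalthea: (2.1 × 10¹⁸) / (1.8 × 10⁸)³ = 3.601 × 10⁻⁷
Io: (8.9 × 10²²) / (4.2 × 10⁸)³ = 1.201 × 10⁻³
Ratio (larger/smaller) = 3300

Io, by a factor of ≈ 3300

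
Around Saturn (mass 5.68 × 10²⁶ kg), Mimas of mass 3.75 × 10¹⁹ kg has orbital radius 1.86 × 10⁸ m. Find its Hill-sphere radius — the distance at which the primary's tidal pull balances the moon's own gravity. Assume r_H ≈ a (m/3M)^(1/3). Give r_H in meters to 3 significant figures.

r_H ≈ a (m/3M)^(1/3)
    = (1.86 × 10⁸) × (3.75 × 10¹⁹ / (3 × 5.68 × 10²⁶))^(1/3)
    = 5.21 × 10⁵ m

5.21 × 10⁵ m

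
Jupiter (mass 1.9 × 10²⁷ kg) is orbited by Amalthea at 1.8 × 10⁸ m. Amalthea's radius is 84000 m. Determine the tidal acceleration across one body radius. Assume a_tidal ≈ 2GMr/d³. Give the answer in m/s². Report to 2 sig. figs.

3.7 × 10⁻³ m/s²

Δg = 2GMr/d³
   = 2 × (6.674 × 10⁻¹¹) × (1.9 × 10²⁷) × (84000) / (1.8 × 10⁸)³
   = 3.7 × 10⁻³ m/s²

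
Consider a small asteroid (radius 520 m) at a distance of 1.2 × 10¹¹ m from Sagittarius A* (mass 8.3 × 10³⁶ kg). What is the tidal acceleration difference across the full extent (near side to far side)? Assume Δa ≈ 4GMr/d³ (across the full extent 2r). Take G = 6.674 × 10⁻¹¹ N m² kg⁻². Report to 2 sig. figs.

Δa = 4GMr/d³
   = 4 × (6.674 × 10⁻¹¹) × (8.3 × 10³⁶) × (520) / (1.2 × 10¹¹)³
   = 6.7 × 10⁻⁴ m/s²

6.7 × 10⁻⁴ m/s²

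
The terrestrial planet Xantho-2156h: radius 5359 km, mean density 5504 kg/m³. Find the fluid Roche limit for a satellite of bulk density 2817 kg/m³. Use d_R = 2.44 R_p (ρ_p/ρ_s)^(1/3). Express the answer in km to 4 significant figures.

d_R = 2.44 × 5359 km × (5504/2817)^(1/3)
    = 16350 km

16350 km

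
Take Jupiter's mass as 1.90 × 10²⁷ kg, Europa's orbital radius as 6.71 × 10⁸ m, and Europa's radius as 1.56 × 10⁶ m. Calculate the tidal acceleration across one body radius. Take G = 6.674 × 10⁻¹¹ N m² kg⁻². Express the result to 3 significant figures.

1.31 × 10⁻³ m/s²

Since r ≪ d, expand the inverse-square field across one radius to get the leading 2GMr/d³ term.
Δg = 2GMr/d³
   = 2 × (6.674 × 10⁻¹¹) × (1.90 × 10²⁷) × (1.56 × 10⁶) / (6.71 × 10⁸)³
   = 1.31 × 10⁻³ m/s²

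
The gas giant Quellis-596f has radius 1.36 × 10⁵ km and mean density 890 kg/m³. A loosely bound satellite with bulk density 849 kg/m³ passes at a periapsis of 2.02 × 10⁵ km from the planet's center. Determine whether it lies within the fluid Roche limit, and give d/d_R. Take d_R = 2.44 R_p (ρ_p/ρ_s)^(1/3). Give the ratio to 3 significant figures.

inside; d/d_R ≈ 0.599

d_R = 2.44 × (1.36 × 10⁵ km) × (890/849)^(1/3) = 3.371 × 10⁵ km
d/d_R = (2.02 × 10⁵) / (3.371 × 10⁵) = 0.599
Since d/d_R < 1, the body is inside the Roche limit.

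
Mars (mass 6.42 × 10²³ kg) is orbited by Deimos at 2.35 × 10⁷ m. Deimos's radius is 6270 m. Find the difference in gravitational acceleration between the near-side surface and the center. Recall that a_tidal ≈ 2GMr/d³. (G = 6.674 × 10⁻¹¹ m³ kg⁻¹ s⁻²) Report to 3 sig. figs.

Differencing GM/(d−r)² and GM/d² to first order in r/d gives 2GMr/d³.
Δa = 2GMr/d³
   = 2 × (6.674 × 10⁻¹¹) × (6.42 × 10²³) × (6270) / (2.35 × 10⁷)³
   = 4.14 × 10⁻⁵ m/s²

4.14 × 10⁻⁵ m/s²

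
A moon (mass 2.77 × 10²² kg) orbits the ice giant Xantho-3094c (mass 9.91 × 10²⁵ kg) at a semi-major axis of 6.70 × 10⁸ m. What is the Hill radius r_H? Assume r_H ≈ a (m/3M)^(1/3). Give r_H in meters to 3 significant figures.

3.04 × 10⁷ m

r_H ≈ a (m/3M)^(1/3)
    = (6.70 × 10⁸) × (2.77 × 10²² / (3 × 9.91 × 10²⁵))^(1/3)
    = 3.04 × 10⁷ m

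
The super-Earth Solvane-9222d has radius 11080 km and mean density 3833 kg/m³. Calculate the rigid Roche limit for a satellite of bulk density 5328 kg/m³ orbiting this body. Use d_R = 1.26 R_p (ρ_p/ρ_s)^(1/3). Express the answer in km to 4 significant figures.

d_R = 1.26 × 11080 km × (3833/5328)^(1/3)
    = 12510 km

12510 km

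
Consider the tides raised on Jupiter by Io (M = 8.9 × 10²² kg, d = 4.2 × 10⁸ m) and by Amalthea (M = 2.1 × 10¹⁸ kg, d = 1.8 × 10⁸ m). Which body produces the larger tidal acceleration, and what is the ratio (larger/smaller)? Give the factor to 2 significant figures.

The tide-raising term goes as M/d³ (the gradient of a 1/d² field).
Io: (8.9 × 10²²) / (4.2 × 10⁸)³ = 1.201 × 10⁻³
Amalthea: (2.1 × 10¹⁸) / (1.8 × 10⁸)³ = 3.601 × 10⁻⁷
Ratio (larger/smaller) = 3300

Io, by a factor of ≈ 3300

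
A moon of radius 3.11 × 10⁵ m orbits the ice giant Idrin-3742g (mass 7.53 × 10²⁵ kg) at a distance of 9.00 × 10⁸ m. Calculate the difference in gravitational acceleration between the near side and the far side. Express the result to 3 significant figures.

8.58 × 10⁻⁶ m/s²

Near-to-far spans 2r, so the tidal difference is twice the near-to-center value: 4GMr/d³.
Δg = 4GMr/d³
   = 4 × (6.674 × 10⁻¹¹) × (7.53 × 10²⁵) × (3.11 × 10⁵) / (9.00 × 10⁸)³
   = 8.58 × 10⁻⁶ m/s²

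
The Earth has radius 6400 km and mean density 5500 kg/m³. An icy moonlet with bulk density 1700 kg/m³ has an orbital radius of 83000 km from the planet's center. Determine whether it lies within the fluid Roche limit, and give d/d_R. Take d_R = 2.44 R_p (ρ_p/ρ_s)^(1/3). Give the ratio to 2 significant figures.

outside; d/d_R ≈ 3.6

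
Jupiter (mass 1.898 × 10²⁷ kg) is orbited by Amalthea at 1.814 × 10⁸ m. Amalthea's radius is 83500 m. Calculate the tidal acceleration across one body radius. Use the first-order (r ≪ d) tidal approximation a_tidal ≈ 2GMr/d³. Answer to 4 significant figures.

Δg = 2GMr/d³
   = 2 × (6.674 × 10⁻¹¹) × (1.898 × 10²⁷) × (83500) / (1.814 × 10⁸)³
   = 3.544 × 10⁻³ m/s²

3.544 × 10⁻³ m/s²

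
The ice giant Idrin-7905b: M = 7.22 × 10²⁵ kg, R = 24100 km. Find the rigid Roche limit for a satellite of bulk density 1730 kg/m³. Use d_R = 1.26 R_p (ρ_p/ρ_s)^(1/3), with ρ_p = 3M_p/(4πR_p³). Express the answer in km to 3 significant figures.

ρ_p = 3M_p/(4πR_p³) = 3 × (7.22 × 10²⁵) / (4π × (2.41 × 10⁷ m)³) = 1230 kg/m³
d_R = 1.26 × 24100 km × (1230/1730)^(1/3)
    = 27100 km

27100 km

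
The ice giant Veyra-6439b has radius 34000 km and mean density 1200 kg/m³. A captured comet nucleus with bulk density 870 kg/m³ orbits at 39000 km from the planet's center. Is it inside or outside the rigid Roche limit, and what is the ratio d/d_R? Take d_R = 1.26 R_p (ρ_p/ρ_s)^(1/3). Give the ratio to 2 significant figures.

d_R = 1.26 × (34000 km) × (1200/870)^(1/3) = 47690 km
d/d_R = (39000) / (47690) = 0.82
Since d/d_R < 1, the body is inside the Roche limit.

inside; d/d_R ≈ 0.82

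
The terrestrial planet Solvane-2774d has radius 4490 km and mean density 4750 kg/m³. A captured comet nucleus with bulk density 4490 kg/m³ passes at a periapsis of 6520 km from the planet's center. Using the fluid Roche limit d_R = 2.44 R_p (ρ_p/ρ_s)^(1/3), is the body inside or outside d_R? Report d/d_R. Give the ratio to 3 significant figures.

inside; d/d_R ≈ 0.584

d_R = 2.44 × (4490 km) × (4750/4490)^(1/3) = 11160 km
d/d_R = (6520) / (11160) = 0.584
Since d/d_R < 1, the body is inside the Roche limit.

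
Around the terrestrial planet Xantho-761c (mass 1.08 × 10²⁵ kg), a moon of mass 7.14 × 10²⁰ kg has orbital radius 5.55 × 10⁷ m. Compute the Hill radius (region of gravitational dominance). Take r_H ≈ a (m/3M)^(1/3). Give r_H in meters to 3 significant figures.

1.56 × 10⁶ m

r_H ≈ a (m/3M)^(1/3)
    = (5.55 × 10⁷) × (7.14 × 10²⁰ / (3 × 1.08 × 10²⁵))^(1/3)
    = 1.56 × 10⁶ m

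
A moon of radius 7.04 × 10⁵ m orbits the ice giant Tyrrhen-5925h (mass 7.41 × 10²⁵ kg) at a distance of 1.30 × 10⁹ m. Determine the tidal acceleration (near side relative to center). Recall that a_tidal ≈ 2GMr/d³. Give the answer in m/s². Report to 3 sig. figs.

3.17 × 10⁻⁶ m/s²

The tidal stretch is the gradient of GM/d² times the body's extent r, hence the 1/d³ dependence.
Δa = 2GMr/d³
   = 2 × (6.674 × 10⁻¹¹) × (7.41 × 10²⁵) × (7.04 × 10⁵) / (1.30 × 10⁹)³
   = 3.17 × 10⁻⁶ m/s²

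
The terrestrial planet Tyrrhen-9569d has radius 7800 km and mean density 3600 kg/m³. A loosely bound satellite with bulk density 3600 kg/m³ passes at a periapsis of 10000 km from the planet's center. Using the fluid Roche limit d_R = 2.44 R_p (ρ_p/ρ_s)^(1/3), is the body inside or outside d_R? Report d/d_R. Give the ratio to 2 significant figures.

d_R = 2.44 × (7800 km) × (3600/3600)^(1/3) = 19030 km
d/d_R = (10000) / (19030) = 0.53
Since d/d_R < 1, the body is inside the Roche limit.

inside; d/d_R ≈ 0.53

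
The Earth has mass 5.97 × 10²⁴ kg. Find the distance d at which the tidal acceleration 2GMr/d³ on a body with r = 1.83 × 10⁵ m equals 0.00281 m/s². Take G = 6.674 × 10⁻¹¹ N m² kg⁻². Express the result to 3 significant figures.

3.73 × 10⁷ m

2GMr/d³ = a_tidal  ⇒  d = (2GMr / a_tidal)^(1/3)
d = (2 × 6.674×10⁻¹¹ × (5.97 × 10²⁴) × (1.83 × 10⁵) / (0.00281))^(1/3)
  = 3.73 × 10⁷ m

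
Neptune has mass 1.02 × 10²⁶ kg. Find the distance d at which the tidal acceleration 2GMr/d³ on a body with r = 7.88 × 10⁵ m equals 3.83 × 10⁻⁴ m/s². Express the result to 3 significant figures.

3.04 × 10⁸ m

2GMr/d³ = a_tidal  ⇒  d = (2GMr / a_tidal)^(1/3)
d = (2 × 6.674×10⁻¹¹ × (1.02 × 10²⁶) × (7.88 × 10⁵) / (3.83 × 10⁻⁴))^(1/3)
  = 3.04 × 10⁸ m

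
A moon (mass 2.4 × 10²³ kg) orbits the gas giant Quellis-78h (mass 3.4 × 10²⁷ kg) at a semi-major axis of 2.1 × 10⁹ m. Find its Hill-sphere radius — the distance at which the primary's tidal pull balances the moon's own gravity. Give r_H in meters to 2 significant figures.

6.0 × 10⁷ m

r_H ≈ a (m/3M)^(1/3)
    = (2.1 × 10⁹) × (2.4 × 10²³ / (3 × 3.4 × 10²⁷))^(1/3)
    = 6.0 × 10⁷ m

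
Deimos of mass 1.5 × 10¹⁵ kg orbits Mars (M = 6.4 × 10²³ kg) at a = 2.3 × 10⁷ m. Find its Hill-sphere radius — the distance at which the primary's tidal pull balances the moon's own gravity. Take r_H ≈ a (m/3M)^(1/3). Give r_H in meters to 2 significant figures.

r_H ≈ a (m/3M)^(1/3)
    = (2.3 × 10⁷) × (1.5 × 10¹⁵ / (3 × 6.4 × 10²³))^(1/3)
    = 2.1 × 10⁴ m

2.1 × 10⁴ m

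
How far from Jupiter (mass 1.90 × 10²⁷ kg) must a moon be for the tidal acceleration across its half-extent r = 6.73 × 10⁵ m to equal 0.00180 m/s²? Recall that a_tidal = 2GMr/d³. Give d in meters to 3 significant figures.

4.56 × 10⁸ m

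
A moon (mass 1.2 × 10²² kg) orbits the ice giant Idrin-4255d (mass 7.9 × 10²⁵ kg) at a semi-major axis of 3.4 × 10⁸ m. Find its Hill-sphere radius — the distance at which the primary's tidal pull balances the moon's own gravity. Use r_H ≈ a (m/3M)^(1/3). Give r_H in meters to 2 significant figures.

r_H ≈ a (m/3M)^(1/3)
    = (3.4 × 10⁸) × (1.2 × 10²² / (3 × 7.9 × 10²⁵))^(1/3)
    = 1.3 × 10⁷ m

1.3 × 10⁷ m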